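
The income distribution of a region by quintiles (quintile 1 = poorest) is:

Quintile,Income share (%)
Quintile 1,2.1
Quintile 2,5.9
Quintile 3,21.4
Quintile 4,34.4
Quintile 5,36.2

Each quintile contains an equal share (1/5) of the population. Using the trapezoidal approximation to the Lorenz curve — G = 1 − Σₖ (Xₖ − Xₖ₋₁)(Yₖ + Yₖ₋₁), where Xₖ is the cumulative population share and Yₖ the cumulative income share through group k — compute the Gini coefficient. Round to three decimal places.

Cumulative income shares Yₖ: 0.0210, 0.0800, 0.2940, 0.6380, 1.0000
Σ (Xₖ−Xₖ₋₁)(Yₖ+Yₖ₋₁) = (1/5)(0.0210+0.0000) + (1/5)(0.0800+0.0210) + (1/5)(0.2940+0.0800) + (1/5)(0.6380+0.2940) + (1/5)(1.0000+0.6380)
  = 0.0042 + 0.0202 + 0.0748 + 0.1864 + 0.3276 = 0.6132
G = 1 − 0.6132 = 0.3868

0.387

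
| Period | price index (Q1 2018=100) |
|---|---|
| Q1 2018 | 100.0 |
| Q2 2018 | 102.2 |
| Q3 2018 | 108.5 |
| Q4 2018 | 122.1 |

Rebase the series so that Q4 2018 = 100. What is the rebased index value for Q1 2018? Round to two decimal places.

Rebased(Q1 2018) = 100.0 / 122.1 × 100 = 81.9001

81.90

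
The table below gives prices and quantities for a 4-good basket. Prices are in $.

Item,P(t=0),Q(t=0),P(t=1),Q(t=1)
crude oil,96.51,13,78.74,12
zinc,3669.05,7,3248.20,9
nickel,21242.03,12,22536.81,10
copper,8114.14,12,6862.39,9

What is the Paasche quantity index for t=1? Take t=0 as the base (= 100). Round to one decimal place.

Paasche quantity index uses current-period prices as weights.
ΣP(t=1)·Q(t=1) = 78.74×12 + 3248.20×9 + 22536.81×10 + 6862.39×9 = 944.88 + 29233.8 + 225368.1 + 61761.51 = 317308.29
ΣP(t=1)·Q(t=0) = 78.74×13 + 3248.20×7 + 22536.81×12 + 6862.39×12 = 1023.62 + 22737.4 + 270441.72 + 82348.68 = 376551.42
Index = 317308.29 / 376551.42 × 100 = 84.2669

84.3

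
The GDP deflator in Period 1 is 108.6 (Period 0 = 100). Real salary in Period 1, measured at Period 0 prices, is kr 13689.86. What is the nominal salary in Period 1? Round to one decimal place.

Nominal = Real × (Index/100) = 13689.86 × (108.6/100)
        = 13689.86 × 1.086 = 14867.1880

14867.2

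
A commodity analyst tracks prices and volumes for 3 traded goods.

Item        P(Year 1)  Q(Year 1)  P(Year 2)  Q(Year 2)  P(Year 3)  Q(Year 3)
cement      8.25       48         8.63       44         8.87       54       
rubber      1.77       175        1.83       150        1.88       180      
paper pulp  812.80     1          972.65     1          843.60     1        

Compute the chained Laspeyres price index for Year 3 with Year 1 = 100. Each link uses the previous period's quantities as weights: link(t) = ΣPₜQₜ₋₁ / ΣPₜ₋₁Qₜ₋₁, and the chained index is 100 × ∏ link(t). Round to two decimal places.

104.75

Link Year 1→Year 2:
ΣP(Year 2)Q(Year 1) = 8.63×48 + 1.83×175 + 972.65×1 = 414.24 + 320.25 + 972.65 = 1707.14
ΣP(Year 1)Q(Year 1) = 8.25×48 + 1.77×175 + 812.80×1 = 396 + 309.75 + 812.8 = 1518.55
link = 1707.14/1518.55 = 1.124191
Link Year 2→Year 3:
ΣP(Year 3)Q(Year 2) = 8.87×44 + 1.88×150 + 843.60×1 = 390.28 + 282 + 843.6 = 1515.88
ΣP(Year 2)Q(Year 2) = 8.63×44 + 1.83×150 + 972.65×1 = 379.72 + 274.5 + 972.65 = 1626.87
link = 1515.88/1626.87 = 0.931777
Chained index = 100 × 1.124191 × 0.931777 = 104.7495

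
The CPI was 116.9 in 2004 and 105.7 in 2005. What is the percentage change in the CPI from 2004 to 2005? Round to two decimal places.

Change = (105.7 − 116.9) / 116.9 × 100
       = -11.2 / 116.9 × 100 = -9.5808%

-9.58%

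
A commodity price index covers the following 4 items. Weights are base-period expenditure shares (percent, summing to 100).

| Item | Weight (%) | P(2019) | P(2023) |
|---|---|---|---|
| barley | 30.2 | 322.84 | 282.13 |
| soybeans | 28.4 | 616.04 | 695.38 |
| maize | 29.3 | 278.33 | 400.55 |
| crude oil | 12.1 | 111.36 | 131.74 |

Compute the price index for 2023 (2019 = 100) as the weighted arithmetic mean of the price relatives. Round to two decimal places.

barley: 30.2 × (282.13/322.84) = 30.2 × 0.873900 = 26.3918
soybeans: 28.4 × (695.38/616.04) = 28.4 × 1.128790 = 32.0576
maize: 29.3 × (400.55/278.33) = 29.3 × 1.439119 = 42.1662
crude oil: 12.1 × (131.74/111.36) = 12.1 × 1.183010 = 14.3144
Index = Σ wᵢ·(p₁ᵢ/p₀ᵢ) = 26.3918 + 32.0576 + 42.1662 + 14.3144 = 114.9300

114.93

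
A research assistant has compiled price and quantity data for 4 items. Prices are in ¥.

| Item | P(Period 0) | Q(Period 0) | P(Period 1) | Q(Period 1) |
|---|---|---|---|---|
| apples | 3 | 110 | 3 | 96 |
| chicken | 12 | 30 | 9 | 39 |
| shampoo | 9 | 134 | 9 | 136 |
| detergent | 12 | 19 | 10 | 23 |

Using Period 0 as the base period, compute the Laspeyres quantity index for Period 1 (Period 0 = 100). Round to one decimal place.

106.2

Laspeyres quantity index uses base-period prices as weights.
ΣP(Period 0)·Q(Period 1) = 3×96 + 12×39 + 9×136 + 12×23 = 288 + 468 + 1224 + 276 = 2256
ΣP(Period 0)·Q(Period 0) = 3×110 + 12×30 + 9×134 + 12×19 = 330 + 360 + 1206 + 228 = 2124
Index = 2256 / 2124 × 100 = 106.2147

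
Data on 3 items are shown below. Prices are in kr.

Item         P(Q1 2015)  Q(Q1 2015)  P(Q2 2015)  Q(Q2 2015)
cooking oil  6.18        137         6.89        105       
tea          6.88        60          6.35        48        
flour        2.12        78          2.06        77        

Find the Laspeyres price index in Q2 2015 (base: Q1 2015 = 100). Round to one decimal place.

104.3

Laspeyres price index uses base-period quantities as weights.
ΣP(Q2 2015)·Q(Q1 2015) = 6.89×137 + 6.35×60 + 2.06×78 = 943.93 + 381 + 160.68 = 1485.61
ΣP(Q1 2015)·Q(Q1 2015) = 6.18×137 + 6.88×60 + 2.12×78 = 846.66 + 412.8 + 165.36 = 1424.82
Index = 1485.61 / 1424.82 × 100 = 104.2665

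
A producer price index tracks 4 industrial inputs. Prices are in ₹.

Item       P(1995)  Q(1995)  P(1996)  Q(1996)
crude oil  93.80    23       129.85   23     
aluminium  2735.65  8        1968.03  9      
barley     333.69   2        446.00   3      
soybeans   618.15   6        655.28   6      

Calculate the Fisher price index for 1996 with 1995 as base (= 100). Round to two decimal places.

Laspeyres component (base-period weights):
ΣP(1996)Q(1995) = 129.85×23 + 1968.03×8 + 446.00×2 + 655.28×6 = 2986.55 + 15744.24 + 892 + 3931.68 = 23554.47
ΣP(1995)Q(1995) = 93.80×23 + 2735.65×8 + 333.69×2 + 618.15×6 = 2157.4 + 21885.2 + 667.38 + 3708.9 = 28418.88
L = 23554.47 / 28418.88 × 100 = 82.8832
Paasche component (current-period weights):
ΣP(1996)Q(1996) = 129.85×23 + 1968.03×9 + 446.00×3 + 655.28×6 = 2986.55 + 17712.27 + 1338 + 3931.68 = 25968.5
ΣP(1995)Q(1996) = 93.80×23 + 2735.65×9 + 333.69×3 + 618.15×6 = 2157.4 + 24620.85 + 1001.07 + 3708.9 = 31488.22
P = 25968.5 / 31488.22 × 100 = 82.4705
Fisher = √(L × P) = √(82.8832 × 82.4705) = 82.6766

82.68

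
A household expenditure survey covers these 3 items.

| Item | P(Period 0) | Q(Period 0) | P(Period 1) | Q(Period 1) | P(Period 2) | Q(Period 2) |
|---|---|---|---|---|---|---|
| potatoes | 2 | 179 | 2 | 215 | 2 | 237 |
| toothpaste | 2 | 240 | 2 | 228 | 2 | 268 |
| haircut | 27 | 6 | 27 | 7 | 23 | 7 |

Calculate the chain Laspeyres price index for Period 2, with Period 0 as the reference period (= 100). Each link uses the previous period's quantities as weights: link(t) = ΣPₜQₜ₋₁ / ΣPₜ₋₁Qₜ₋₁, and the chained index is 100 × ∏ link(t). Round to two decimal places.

Link Period 0→Period 1:
ΣP(Period 1)Q(Period 0) = 2×179 + 2×240 + 27×6 = 358 + 480 + 162 = 1000
ΣP(Period 0)Q(Period 0) = 2×179 + 2×240 + 27×6 = 358 + 480 + 162 = 1000
link = 1000/1000 = 1.000000
Link Period 1→Period 2:
ΣP(Period 2)Q(Period 1) = 2×215 + 2×228 + 23×7 = 430 + 456 + 161 = 1047
ΣP(Period 1)Q(Period 1) = 2×215 + 2×228 + 27×7 = 430 + 456 + 189 = 1075
link = 1047/1075 = 0.973953
Chained index = 100 × 1.000000 × 0.973953 = 97.3953

97.40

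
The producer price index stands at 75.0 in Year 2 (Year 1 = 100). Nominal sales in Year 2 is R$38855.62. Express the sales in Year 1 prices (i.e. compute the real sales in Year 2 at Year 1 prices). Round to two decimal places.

51807.49

Real = Nominal ÷ (Index/100) = 38855.62 ÷ (75.0/100)
     = 38855.62 ÷ 0.750 = 51807.4933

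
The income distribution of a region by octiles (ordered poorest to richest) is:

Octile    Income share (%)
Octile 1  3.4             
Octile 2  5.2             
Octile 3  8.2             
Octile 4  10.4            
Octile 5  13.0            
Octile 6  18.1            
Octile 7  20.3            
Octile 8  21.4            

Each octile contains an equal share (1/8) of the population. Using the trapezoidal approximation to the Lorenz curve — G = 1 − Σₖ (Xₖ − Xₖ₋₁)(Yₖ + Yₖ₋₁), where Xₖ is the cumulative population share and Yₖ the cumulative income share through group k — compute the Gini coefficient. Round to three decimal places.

0.292

Cumulative income shares Yₖ: 0.0340, 0.0860, 0.1680, 0.2720, 0.4020, 0.5830, 0.7860, 1.0000
Σ (Xₖ−Xₖ₋₁)(Yₖ+Yₖ₋₁) = (1/8)(0.0340+0.0000) + (1/8)(0.0860+0.0340) + (1/8)(0.1680+0.0860) + (1/8)(0.2720+0.1680) + (1/8)(0.4020+0.2720) + (1/8)(0.5830+0.4020) + (1/8)(0.7860+0.5830) + (1/8)(1.0000+0.7860)
  = 0.0043 + 0.0150 + 0.0318 + 0.0550 + 0.0843 + 0.1231 + 0.1711 + 0.2233 = 0.7078
G = 1 − 0.7078 = 0.2922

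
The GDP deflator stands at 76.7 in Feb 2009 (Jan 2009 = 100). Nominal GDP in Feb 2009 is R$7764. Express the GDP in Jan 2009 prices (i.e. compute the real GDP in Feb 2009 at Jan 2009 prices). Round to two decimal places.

10122.56

Real = Nominal ÷ (Index/100) = 7764 ÷ (76.7/100)
     = 7764 ÷ 0.767 = 10122.5554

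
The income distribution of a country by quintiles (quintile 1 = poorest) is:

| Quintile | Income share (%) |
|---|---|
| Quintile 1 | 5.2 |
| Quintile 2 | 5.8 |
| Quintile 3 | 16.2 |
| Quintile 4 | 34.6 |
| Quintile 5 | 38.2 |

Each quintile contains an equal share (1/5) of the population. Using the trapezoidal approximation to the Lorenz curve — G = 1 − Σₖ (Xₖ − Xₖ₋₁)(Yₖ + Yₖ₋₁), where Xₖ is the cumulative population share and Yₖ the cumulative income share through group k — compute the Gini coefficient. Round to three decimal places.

0.379

Cumulative income shares Yₖ: 0.0520, 0.1100, 0.2720, 0.6180, 1.0000
Σ (Xₖ−Xₖ₋₁)(Yₖ+Yₖ₋₁) = (1/5)(0.0520+0.0000) + (1/5)(0.1100+0.0520) + (1/5)(0.2720+0.1100) + (1/5)(0.6180+0.2720) + (1/5)(1.0000+0.6180)
  = 0.0104 + 0.0324 + 0.0764 + 0.1780 + 0.3236 = 0.6208
G = 1 − 0.6208 = 0.3792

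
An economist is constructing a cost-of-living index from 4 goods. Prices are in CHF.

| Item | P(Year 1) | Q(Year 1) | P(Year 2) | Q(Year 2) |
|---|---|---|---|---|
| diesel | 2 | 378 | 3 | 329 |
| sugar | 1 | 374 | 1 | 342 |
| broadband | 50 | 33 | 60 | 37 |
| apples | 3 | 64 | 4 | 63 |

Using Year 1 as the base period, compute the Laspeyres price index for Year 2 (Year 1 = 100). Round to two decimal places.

Laspeyres price index uses base-period quantities as weights.
ΣP(Year 2)·Q(Year 1) = 3×378 + 1×374 + 60×33 + 4×64 = 1134 + 374 + 1980 + 256 = 3744
ΣP(Year 1)·Q(Year 1) = 2×378 + 1×374 + 50×33 + 3×64 = 756 + 374 + 1650 + 192 = 2972
Index = 3744 / 2972 × 100 = 125.9758

125.98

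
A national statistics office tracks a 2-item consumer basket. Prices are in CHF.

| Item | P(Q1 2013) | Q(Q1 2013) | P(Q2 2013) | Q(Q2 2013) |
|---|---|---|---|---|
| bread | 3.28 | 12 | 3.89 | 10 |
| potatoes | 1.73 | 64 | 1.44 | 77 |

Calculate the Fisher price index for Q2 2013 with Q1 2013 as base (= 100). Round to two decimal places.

91.36

Laspeyres component (base-period weights):
ΣP(Q2 2013)Q(Q1 2013) = 3.89×12 + 1.44×64 = 46.68 + 92.16 = 138.84
ΣP(Q1 2013)Q(Q1 2013) = 3.28×12 + 1.73×64 = 39.36 + 110.72 = 150.08
L = 138.84 / 150.08 × 100 = 92.5107
Paasche component (current-period weights):
ΣP(Q2 2013)Q(Q2 2013) = 3.89×10 + 1.44×77 = 38.9 + 110.88 = 149.78
ΣP(Q1 2013)Q(Q2 2013) = 3.28×10 + 1.73×77 = 32.8 + 133.21 = 166.01
P = 149.78 / 166.01 × 100 = 90.2235
Fisher = √(L × P) = √(92.5107 × 90.2235) = 91.3599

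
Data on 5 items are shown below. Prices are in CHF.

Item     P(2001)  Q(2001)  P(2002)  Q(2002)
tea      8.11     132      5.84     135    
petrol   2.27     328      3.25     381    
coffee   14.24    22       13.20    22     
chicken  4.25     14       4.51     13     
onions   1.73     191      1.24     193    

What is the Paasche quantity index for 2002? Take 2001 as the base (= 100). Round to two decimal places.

Paasche quantity index uses current-period prices as weights.
ΣP(2002)·Q(2002) = 5.84×135 + 3.25×381 + 13.20×22 + 4.51×13 + 1.24×193 = 788.4 + 1238.25 + 290.4 + 58.63 + 239.32 = 2615
ΣP(2002)·Q(2001) = 5.84×132 + 3.25×328 + 13.20×22 + 4.51×14 + 1.24×191 = 770.88 + 1066 + 290.4 + 63.14 + 236.84 = 2427.26
Index = 2615 / 2427.26 × 100 = 107.7346

107.73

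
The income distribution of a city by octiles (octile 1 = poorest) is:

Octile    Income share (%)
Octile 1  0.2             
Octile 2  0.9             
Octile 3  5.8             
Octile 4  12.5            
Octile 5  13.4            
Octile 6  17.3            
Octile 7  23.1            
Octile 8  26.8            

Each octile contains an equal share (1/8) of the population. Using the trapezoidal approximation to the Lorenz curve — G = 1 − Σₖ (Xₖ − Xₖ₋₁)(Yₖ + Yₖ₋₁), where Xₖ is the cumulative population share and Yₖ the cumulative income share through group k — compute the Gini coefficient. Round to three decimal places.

0.416

Cumulative income shares Yₖ: 0.0020, 0.0110, 0.0690, 0.1940, 0.3280, 0.5010, 0.7320, 1.0000
Σ (Xₖ−Xₖ₋₁)(Yₖ+Yₖ₋₁) = (1/8)(0.0020+0.0000) + (1/8)(0.0110+0.0020) + (1/8)(0.0690+0.0110) + (1/8)(0.1940+0.0690) + (1/8)(0.3280+0.1940) + (1/8)(0.5010+0.3280) + (1/8)(0.7320+0.5010) + (1/8)(1.0000+0.7320)
  = 0.0003 + 0.0016 + 0.0100 + 0.0329 + 0.0653 + 0.1036 + 0.1541 + 0.2165 = 0.5843
G = 1 − 0.5843 = 0.4157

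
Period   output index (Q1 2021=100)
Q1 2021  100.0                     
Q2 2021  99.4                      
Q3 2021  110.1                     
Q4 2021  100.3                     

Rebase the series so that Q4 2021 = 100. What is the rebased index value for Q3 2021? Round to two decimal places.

Rebased(Q3 2021) = 110.1 / 100.3 × 100 = 109.7707

109.77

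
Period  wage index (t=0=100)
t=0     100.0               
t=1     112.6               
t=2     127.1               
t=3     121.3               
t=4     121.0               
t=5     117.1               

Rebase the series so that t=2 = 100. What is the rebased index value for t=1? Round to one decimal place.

88.6

Rebased(t=1) = 112.6 / 127.1 × 100 = 88.5917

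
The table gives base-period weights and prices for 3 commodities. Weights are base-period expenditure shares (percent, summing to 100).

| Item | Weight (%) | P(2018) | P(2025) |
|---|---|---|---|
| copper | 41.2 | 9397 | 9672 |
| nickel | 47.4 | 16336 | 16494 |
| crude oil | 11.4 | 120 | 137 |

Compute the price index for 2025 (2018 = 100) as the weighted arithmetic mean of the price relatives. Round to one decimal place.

103.3

copper: 41.2 × (9672/9397) = 41.2 × 1.029265 = 42.4057
nickel: 47.4 × (16494/16336) = 47.4 × 1.009672 = 47.8584
crude oil: 11.4 × (137/120) = 11.4 × 1.141667 = 13.0150
Index = Σ wᵢ·(p₁ᵢ/p₀ᵢ) = 42.4057 + 47.8584 + 13.0150 = 103.2792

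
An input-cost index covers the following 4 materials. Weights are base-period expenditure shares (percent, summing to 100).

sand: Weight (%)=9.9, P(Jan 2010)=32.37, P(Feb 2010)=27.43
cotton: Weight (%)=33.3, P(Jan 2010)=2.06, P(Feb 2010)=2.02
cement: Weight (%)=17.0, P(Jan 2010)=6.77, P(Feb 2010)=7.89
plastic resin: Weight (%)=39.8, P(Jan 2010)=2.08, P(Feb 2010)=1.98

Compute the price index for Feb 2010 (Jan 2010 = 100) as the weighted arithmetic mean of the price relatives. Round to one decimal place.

98.7

sand: 9.9 × (27.43/32.37) = 9.9 × 0.847390 = 8.3892
cotton: 33.3 × (2.02/2.06) = 33.3 × 0.980583 = 32.6534
cement: 17.0 × (7.89/6.77) = 17.0 × 1.165436 = 19.8124
plastic resin: 39.8 × (1.98/2.08) = 39.8 × 0.951923 = 37.8865
Index = Σ wᵢ·(p₁ᵢ/p₀ᵢ) = 8.3892 + 32.6534 + 19.8124 + 37.8865 = 98.7415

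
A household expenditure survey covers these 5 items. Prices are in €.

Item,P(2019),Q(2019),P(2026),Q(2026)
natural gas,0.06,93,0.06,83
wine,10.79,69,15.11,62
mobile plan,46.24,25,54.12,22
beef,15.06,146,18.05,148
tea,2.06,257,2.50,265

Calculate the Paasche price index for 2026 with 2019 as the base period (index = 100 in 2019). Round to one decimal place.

122.4

Paasche price index uses current-period quantities as weights.
ΣP(2026)·Q(2026) = 0.06×83 + 15.11×62 + 54.12×22 + 18.05×148 + 2.50×265 = 4.98 + 936.82 + 1190.64 + 2671.4 + 662.5 = 5466.34
ΣP(2019)·Q(2026) = 0.06×83 + 10.79×62 + 46.24×22 + 15.06×148 + 2.06×265 = 4.98 + 668.98 + 1017.28 + 2228.88 + 545.9 = 4466.02
Index = 5466.34 / 4466.02 × 100 = 122.3985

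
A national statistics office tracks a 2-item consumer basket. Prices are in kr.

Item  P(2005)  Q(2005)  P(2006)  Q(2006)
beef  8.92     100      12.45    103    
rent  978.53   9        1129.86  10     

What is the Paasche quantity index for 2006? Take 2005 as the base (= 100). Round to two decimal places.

Paasche quantity index uses current-period prices as weights.
ΣP(2006)·Q(2006) = 12.45×103 + 1129.86×10 = 1282.35 + 11298.6 = 12580.95
ΣP(2006)·Q(2005) = 12.45×100 + 1129.86×9 = 1245 + 10168.74 = 11413.74
Index = 12580.95 / 11413.74 × 100 = 110.2264

110.23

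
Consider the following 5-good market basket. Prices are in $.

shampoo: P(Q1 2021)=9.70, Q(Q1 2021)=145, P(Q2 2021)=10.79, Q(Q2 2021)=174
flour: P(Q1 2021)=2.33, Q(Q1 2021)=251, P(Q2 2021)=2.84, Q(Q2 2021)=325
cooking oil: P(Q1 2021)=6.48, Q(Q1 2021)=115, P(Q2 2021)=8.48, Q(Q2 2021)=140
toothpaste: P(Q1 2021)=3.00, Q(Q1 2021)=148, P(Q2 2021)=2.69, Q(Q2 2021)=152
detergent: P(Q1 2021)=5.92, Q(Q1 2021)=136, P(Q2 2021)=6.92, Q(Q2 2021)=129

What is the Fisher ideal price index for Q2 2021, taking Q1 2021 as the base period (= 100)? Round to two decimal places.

Laspeyres component (base-period weights):
ΣP(Q2 2021)Q(Q1 2021) = 10.79×145 + 2.84×251 + 8.48×115 + 2.69×148 + 6.92×136 = 1564.55 + 712.84 + 975.2 + 398.12 + 941.12 = 4591.83
ΣP(Q1 2021)Q(Q1 2021) = 9.70×145 + 2.33×251 + 6.48×115 + 3.00×148 + 5.92×136 = 1406.5 + 584.83 + 745.2 + 444 + 805.12 = 3985.65
L = 4591.83 / 3985.65 × 100 = 115.2091
Paasche component (current-period weights):
ΣP(Q2 2021)Q(Q2 2021) = 10.79×174 + 2.84×325 + 8.48×140 + 2.69×152 + 6.92×129 = 1877.46 + 923 + 1187.2 + 408.88 + 892.68 = 5289.22
ΣP(Q1 2021)Q(Q2 2021) = 9.70×174 + 2.33×325 + 6.48×140 + 3.00×152 + 5.92×129 = 1687.8 + 757.25 + 907.2 + 456 + 763.68 = 4571.93
P = 5289.22 / 4571.93 × 100 = 115.6890
Fisher = √(L × P) = √(115.2091 × 115.6890) = 115.4488

115.45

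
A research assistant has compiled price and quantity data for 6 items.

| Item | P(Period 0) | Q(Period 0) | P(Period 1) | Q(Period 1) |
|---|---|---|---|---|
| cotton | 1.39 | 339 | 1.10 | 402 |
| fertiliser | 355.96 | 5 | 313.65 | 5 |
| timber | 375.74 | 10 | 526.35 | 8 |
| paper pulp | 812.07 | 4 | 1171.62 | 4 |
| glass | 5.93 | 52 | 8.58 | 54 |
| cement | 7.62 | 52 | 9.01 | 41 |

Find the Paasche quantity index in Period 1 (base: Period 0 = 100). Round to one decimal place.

91.7

Paasche quantity index uses current-period prices as weights.
ΣP(Period 1)·Q(Period 1) = 1.10×402 + 313.65×5 + 526.35×8 + 1171.62×4 + 8.58×54 + 9.01×41 = 442.2 + 1568.25 + 4210.8 + 4686.48 + 463.32 + 369.41 = 11740.46
ΣP(Period 1)·Q(Period 0) = 1.10×339 + 313.65×5 + 526.35×10 + 1171.62×4 + 8.58×52 + 9.01×52 = 372.9 + 1568.25 + 5263.5 + 4686.48 + 446.16 + 468.52 = 12805.81
Index = 11740.46 / 12805.81 × 100 = 91.6807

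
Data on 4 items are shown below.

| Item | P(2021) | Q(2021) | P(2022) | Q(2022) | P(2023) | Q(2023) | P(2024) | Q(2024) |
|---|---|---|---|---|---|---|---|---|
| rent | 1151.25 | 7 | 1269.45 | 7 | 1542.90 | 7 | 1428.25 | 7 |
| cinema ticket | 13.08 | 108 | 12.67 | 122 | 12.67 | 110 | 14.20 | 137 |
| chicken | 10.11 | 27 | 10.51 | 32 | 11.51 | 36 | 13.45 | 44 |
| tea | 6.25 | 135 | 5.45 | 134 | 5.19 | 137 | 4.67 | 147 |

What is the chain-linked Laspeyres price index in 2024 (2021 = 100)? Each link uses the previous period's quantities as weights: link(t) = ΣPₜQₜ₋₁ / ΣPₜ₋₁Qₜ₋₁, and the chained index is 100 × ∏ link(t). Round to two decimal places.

Link 2021→2022:
ΣP(2022)Q(2021) = 1269.45×7 + 12.67×108 + 10.51×27 + 5.45×135 = 8886.15 + 1368.36 + 283.77 + 735.75 = 11274.03
ΣP(2021)Q(2021) = 1151.25×7 + 13.08×108 + 10.11×27 + 6.25×135 = 8058.75 + 1412.64 + 272.97 + 843.75 = 10588.11
link = 11274.03/10588.11 = 1.064782
Link 2022→2023:
ΣP(2023)Q(2022) = 1542.90×7 + 12.67×122 + 11.51×32 + 5.19×134 = 10800.3 + 1545.74 + 368.32 + 695.46 = 13409.82
ΣP(2022)Q(2022) = 1269.45×7 + 12.67×122 + 10.51×32 + 5.45×134 = 8886.15 + 1545.74 + 336.32 + 730.3 = 11498.51
link = 13409.82/11498.51 = 1.166222
Link 2023→2024:
ΣP(2024)Q(2023) = 1428.25×7 + 14.20×110 + 13.45×36 + 4.67×137 = 9997.75 + 1562 + 484.2 + 639.79 = 12683.74
ΣP(2023)Q(2023) = 1542.90×7 + 12.67×110 + 11.51×36 + 5.19×137 = 10800.3 + 1393.7 + 414.36 + 711.03 = 13319.39
link = 12683.74/13319.39 = 0.952276
Chained index = 100 × 1.064782 × 1.166222 × 0.952276 = 118.2511

118.25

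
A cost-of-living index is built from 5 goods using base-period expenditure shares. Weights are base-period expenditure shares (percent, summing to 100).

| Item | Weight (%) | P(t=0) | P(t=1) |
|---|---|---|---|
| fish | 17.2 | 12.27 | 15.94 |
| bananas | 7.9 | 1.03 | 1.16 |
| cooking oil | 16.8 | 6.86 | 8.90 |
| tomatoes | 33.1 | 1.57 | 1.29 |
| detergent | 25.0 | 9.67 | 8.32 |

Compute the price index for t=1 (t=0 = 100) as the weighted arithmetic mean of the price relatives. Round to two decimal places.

fish: 17.2 × (15.94/12.27) = 17.2 × 1.299104 = 22.3446
bananas: 7.9 × (1.16/1.03) = 7.9 × 1.126214 = 8.8971
cooking oil: 16.8 × (8.90/6.86) = 16.8 × 1.297376 = 21.7959
tomatoes: 33.1 × (1.29/1.57) = 33.1 × 0.821656 = 27.1968
detergent: 25.0 × (8.32/9.67) = 25.0 × 0.860393 = 21.5098
Index = Σ wᵢ·(p₁ᵢ/p₀ᵢ) = 22.3446 + 8.8971 + 21.7959 + 27.1968 + 21.5098 = 101.7442

101.74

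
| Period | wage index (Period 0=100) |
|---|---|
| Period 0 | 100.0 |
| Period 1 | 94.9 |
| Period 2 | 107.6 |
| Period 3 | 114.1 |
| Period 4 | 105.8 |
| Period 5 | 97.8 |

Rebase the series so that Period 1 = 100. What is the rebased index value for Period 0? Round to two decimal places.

105.37

Rebased(Period 0) = 100.0 / 94.9 × 100 = 105.3741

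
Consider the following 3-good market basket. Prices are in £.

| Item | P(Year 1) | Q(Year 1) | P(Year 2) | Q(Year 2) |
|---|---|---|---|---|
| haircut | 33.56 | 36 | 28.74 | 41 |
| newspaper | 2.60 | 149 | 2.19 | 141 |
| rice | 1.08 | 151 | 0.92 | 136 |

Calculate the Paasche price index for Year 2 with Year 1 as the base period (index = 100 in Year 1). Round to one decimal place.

Paasche price index uses current-period quantities as weights.
ΣP(Year 2)·Q(Year 2) = 28.74×41 + 2.19×141 + 0.92×136 = 1178.34 + 308.79 + 125.12 = 1612.25
ΣP(Year 1)·Q(Year 2) = 33.56×41 + 2.60×141 + 1.08×136 = 1375.96 + 366.6 + 146.88 = 1889.44
Index = 1612.25 / 1889.44 × 100 = 85.3295

85.3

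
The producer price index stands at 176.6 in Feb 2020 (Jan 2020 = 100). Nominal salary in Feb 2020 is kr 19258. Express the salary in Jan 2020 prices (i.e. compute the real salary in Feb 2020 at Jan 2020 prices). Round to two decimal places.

Real = Nominal ÷ (Index/100) = 19258 ÷ (176.6/100)
     = 19258 ÷ 1.766 = 10904.8698

10904.87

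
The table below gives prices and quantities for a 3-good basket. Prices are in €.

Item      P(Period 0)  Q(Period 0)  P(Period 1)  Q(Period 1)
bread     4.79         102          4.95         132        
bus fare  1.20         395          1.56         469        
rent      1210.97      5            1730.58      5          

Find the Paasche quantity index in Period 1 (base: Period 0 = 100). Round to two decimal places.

Paasche quantity index uses current-period prices as weights.
ΣP(Period 1)·Q(Period 1) = 4.95×132 + 1.56×469 + 1730.58×5 = 653.4 + 731.64 + 8652.9 = 10037.94
ΣP(Period 1)·Q(Period 0) = 4.95×102 + 1.56×395 + 1730.58×5 = 504.9 + 616.2 + 8652.9 = 9774
Index = 10037.94 / 9774 × 100 = 102.7004

102.70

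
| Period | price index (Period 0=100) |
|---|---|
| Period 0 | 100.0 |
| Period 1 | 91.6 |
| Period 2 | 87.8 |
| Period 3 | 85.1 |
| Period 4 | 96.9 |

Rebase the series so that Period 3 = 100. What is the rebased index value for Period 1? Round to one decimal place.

107.6

Rebased(Period 1) = 91.6 / 85.1 × 100 = 107.6381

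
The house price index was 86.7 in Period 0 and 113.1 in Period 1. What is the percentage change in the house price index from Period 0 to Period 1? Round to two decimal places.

Change = (113.1 − 86.7) / 86.7 × 100
       = 26.4 / 86.7 × 100 = 30.4498%

30.45%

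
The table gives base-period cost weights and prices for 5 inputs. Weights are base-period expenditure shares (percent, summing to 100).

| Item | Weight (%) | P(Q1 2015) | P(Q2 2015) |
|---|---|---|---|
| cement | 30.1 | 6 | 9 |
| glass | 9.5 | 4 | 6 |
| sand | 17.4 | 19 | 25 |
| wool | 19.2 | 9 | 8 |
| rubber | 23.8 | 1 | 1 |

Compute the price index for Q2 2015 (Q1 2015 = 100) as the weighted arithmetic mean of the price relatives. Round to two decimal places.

cement: 30.1 × (9/6) = 30.1 × 1.500000 = 45.1500
glass: 9.5 × (6/4) = 9.5 × 1.500000 = 14.2500
sand: 17.4 × (25/19) = 17.4 × 1.315789 = 22.8947
wool: 19.2 × (8/9) = 19.2 × 0.888889 = 17.0667
rubber: 23.8 × (1/1) = 23.8 × 1.000000 = 23.8000
Index = Σ wᵢ·(p₁ᵢ/p₀ᵢ) = 45.1500 + 14.2500 + 22.8947 + 17.0667 + 23.8000 = 123.1614

123.16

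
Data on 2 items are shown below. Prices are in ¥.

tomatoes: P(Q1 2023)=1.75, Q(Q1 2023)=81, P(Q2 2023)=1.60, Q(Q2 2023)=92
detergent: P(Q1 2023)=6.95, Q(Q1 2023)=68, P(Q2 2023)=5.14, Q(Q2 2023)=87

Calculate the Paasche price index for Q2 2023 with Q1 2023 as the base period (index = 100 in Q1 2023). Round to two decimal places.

77.63

Paasche price index uses current-period quantities as weights.
ΣP(Q2 2023)·Q(Q2 2023) = 1.60×92 + 5.14×87 = 147.2 + 447.18 = 594.38
ΣP(Q1 2023)·Q(Q2 2023) = 1.75×92 + 6.95×87 = 161 + 604.65 = 765.65
Index = 594.38 / 765.65 × 100 = 77.6308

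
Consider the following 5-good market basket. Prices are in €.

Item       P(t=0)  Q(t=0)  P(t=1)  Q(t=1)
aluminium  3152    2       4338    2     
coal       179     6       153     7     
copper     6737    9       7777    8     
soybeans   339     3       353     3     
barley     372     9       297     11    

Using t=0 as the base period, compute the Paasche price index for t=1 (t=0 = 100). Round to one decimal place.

114.6

Paasche price index uses current-period quantities as weights.
ΣP(t=1)·Q(t=1) = 4338×2 + 153×7 + 7777×8 + 353×3 + 297×11 = 8676 + 1071 + 62216 + 1059 + 3267 = 76289
ΣP(t=0)·Q(t=1) = 3152×2 + 179×7 + 6737×8 + 339×3 + 372×11 = 6304 + 1253 + 53896 + 1017 + 4092 = 66562
Index = 76289 / 66562 × 100 = 114.6134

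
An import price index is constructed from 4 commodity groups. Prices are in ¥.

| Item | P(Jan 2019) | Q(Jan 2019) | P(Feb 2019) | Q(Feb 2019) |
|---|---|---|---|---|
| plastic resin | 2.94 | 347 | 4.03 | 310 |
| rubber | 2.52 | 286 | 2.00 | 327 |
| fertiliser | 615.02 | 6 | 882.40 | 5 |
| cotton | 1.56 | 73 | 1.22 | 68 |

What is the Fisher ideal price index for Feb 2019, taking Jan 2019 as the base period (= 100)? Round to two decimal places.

Laspeyres component (base-period weights):
ΣP(Feb 2019)Q(Jan 2019) = 4.03×347 + 2.00×286 + 882.40×6 + 1.22×73 = 1398.41 + 572 + 5294.4 + 89.06 = 7353.87
ΣP(Jan 2019)Q(Jan 2019) = 2.94×347 + 2.52×286 + 615.02×6 + 1.56×73 = 1020.18 + 720.72 + 3690.12 + 113.88 = 5544.9
L = 7353.87 / 5544.9 × 100 = 132.6240
Paasche component (current-period weights):
ΣP(Feb 2019)Q(Feb 2019) = 4.03×310 + 2.00×327 + 882.40×5 + 1.22×68 = 1249.3 + 654 + 4412 + 82.96 = 6398.26
ΣP(Jan 2019)Q(Feb 2019) = 2.94×310 + 2.52×327 + 615.02×5 + 1.56×68 = 911.4 + 824.04 + 3075.1 + 106.08 = 4916.62
P = 6398.26 / 4916.62 × 100 = 130.1353
Fisher = √(L × P) = √(132.6240 × 130.1353) = 131.3738

131.37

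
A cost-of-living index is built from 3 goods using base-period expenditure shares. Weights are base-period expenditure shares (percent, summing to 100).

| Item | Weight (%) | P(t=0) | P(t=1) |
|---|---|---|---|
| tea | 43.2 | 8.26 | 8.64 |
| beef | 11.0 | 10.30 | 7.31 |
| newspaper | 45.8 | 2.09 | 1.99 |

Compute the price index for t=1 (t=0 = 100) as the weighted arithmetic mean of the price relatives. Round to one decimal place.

tea: 43.2 × (8.64/8.26) = 43.2 × 1.046005 = 45.1874
beef: 11.0 × (7.31/10.30) = 11.0 × 0.709709 = 7.8068
newspaper: 45.8 × (1.99/2.09) = 45.8 × 0.952153 = 43.6086
Index = Σ wᵢ·(p₁ᵢ/p₀ᵢ) = 45.1874 + 7.8068 + 43.6086 = 96.6028

96.6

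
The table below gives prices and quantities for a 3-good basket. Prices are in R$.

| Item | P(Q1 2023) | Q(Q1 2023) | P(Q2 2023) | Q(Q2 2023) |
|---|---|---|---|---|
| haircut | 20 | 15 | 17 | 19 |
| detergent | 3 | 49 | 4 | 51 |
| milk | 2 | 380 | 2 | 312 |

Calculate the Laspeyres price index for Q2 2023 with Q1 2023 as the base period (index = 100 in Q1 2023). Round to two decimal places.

Laspeyres price index uses base-period quantities as weights.
ΣP(Q2 2023)·Q(Q1 2023) = 17×15 + 4×49 + 2×380 = 255 + 196 + 760 = 1211
ΣP(Q1 2023)·Q(Q1 2023) = 20×15 + 3×49 + 2×380 = 300 + 147 + 760 = 1207
Index = 1211 / 1207 × 100 = 100.3314

100.33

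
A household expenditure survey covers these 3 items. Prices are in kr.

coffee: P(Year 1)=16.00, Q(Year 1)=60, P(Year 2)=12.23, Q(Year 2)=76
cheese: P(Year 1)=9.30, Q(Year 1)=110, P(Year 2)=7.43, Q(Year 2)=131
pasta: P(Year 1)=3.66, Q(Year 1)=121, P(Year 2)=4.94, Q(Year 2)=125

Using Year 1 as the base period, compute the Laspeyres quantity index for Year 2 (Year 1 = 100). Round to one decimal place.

Laspeyres quantity index uses base-period prices as weights.
ΣP(Year 1)·Q(Year 2) = 16.00×76 + 9.30×131 + 3.66×125 = 1216 + 1218.3 + 457.5 = 2891.8
ΣP(Year 1)·Q(Year 1) = 16.00×60 + 9.30×110 + 3.66×121 = 960 + 1023 + 442.86 = 2425.86
Index = 2891.8 / 2425.86 × 100 = 119.2072

119.2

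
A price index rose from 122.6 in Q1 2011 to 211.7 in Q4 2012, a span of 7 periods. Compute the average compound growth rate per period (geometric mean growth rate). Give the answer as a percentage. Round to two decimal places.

Growth factor = (211.7/122.6)^(1/7) = (1.726754)^(1/7) = 1.081160
Growth rate = 1.081160 − 1 = 0.081160 = 8.1160%

8.12%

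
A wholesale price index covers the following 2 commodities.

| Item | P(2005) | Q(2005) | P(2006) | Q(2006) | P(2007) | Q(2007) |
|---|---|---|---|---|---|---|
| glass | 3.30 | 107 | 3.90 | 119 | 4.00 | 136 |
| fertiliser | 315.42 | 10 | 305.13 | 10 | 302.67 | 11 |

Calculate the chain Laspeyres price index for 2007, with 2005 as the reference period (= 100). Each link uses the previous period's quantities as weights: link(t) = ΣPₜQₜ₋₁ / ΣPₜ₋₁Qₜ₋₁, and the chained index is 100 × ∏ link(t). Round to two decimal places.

Link 2005→2006:
ΣP(2006)Q(2005) = 3.90×107 + 305.13×10 = 417.3 + 3051.3 = 3468.6
ΣP(2005)Q(2005) = 3.30×107 + 315.42×10 = 353.1 + 3154.2 = 3507.3
link = 3468.6/3507.3 = 0.988966
Link 2006→2007:
ΣP(2007)Q(2006) = 4.00×119 + 302.67×10 = 476 + 3026.7 = 3502.7
ΣP(2006)Q(2006) = 3.90×119 + 305.13×10 = 464.1 + 3051.3 = 3515.4
link = 3502.7/3515.4 = 0.996387
Chained index = 100 × 0.988966 × 0.996387 = 98.5393

98.54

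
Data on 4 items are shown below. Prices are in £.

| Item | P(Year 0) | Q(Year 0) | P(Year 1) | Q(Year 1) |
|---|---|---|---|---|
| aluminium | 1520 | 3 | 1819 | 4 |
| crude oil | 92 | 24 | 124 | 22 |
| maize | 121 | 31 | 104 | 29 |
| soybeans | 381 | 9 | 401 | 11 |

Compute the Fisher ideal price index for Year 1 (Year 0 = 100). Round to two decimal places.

109.87

Laspeyres component (base-period weights):
ΣP(Year 1)Q(Year 0) = 1819×3 + 124×24 + 104×31 + 401×9 = 5457 + 2976 + 3224 + 3609 = 15266
ΣP(Year 0)Q(Year 0) = 1520×3 + 92×24 + 121×31 + 381×9 = 4560 + 2208 + 3751 + 3429 = 13948
L = 15266 / 13948 × 100 = 109.4494
Paasche component (current-period weights):
ΣP(Year 1)Q(Year 1) = 1819×4 + 124×22 + 104×29 + 401×11 = 7276 + 2728 + 3016 + 4411 = 17431
ΣP(Year 0)Q(Year 1) = 1520×4 + 92×22 + 121×29 + 381×11 = 6080 + 2024 + 3509 + 4191 = 15804
P = 17431 / 15804 × 100 = 110.2949
Fisher = √(L × P) = √(109.4494 × 110.2949) = 109.8713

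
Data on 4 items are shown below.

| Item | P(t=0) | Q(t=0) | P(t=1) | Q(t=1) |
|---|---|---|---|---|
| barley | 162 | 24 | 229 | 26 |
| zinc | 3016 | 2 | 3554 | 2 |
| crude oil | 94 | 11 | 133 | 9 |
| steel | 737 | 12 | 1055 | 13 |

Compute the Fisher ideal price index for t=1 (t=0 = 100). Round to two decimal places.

135.16

Laspeyres component (base-period weights):
ΣP(t=1)Q(t=0) = 229×24 + 3554×2 + 133×11 + 1055×12 = 5496 + 7108 + 1463 + 12660 = 26727
ΣP(t=0)Q(t=0) = 162×24 + 3016×2 + 94×11 + 737×12 = 3888 + 6032 + 1034 + 8844 = 19798
L = 26727 / 19798 × 100 = 134.9985
Paasche component (current-period weights):
ΣP(t=1)Q(t=1) = 229×26 + 3554×2 + 133×9 + 1055×13 = 5954 + 7108 + 1197 + 13715 = 27974
ΣP(t=0)Q(t=1) = 162×26 + 3016×2 + 94×9 + 737×13 = 4212 + 6032 + 846 + 9581 = 20671
P = 27974 / 20671 × 100 = 135.3297
Fisher = √(L × P) = √(134.9985 × 135.3297) = 135.1640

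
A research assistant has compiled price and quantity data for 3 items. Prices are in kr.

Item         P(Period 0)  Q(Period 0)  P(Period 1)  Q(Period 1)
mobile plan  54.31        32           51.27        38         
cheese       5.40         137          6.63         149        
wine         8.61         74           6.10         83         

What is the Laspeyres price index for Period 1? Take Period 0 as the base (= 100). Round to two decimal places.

96.32

Laspeyres price index uses base-period quantities as weights.
ΣP(Period 1)·Q(Period 0) = 51.27×32 + 6.63×137 + 6.10×74 = 1640.64 + 908.31 + 451.4 = 3000.35
ΣP(Period 0)·Q(Period 0) = 54.31×32 + 5.40×137 + 8.61×74 = 1737.92 + 739.8 + 637.14 = 3114.86
Index = 3000.35 / 3114.86 × 100 = 96.3238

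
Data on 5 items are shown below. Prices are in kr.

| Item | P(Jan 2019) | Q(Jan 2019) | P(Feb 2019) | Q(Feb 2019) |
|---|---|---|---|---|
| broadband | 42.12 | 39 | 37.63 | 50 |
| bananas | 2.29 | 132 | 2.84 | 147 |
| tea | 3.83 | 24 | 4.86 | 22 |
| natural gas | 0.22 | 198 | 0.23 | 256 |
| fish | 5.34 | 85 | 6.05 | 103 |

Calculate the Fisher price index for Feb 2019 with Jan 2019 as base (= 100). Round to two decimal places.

98.97

Laspeyres component (base-period weights):
ΣP(Feb 2019)Q(Jan 2019) = 37.63×39 + 2.84×132 + 4.86×24 + 0.23×198 + 6.05×85 = 1467.57 + 374.88 + 116.64 + 45.54 + 514.25 = 2518.88
ΣP(Jan 2019)Q(Jan 2019) = 42.12×39 + 2.29×132 + 3.83×24 + 0.22×198 + 5.34×85 = 1642.68 + 302.28 + 91.92 + 43.56 + 453.9 = 2534.34
L = 2518.88 / 2534.34 × 100 = 99.3900
Paasche component (current-period weights):
ΣP(Feb 2019)Q(Feb 2019) = 37.63×50 + 2.84×147 + 4.86×22 + 0.23×256 + 6.05×103 = 1881.5 + 417.48 + 106.92 + 58.88 + 623.15 = 3087.93
ΣP(Jan 2019)Q(Feb 2019) = 42.12×50 + 2.29×147 + 3.83×22 + 0.22×256 + 5.34×103 = 2106 + 336.63 + 84.26 + 56.32 + 550.02 = 3133.23
P = 3087.93 / 3133.23 × 100 = 98.5542
Fisher = √(L × P) = √(99.3900 × 98.5542) = 98.9712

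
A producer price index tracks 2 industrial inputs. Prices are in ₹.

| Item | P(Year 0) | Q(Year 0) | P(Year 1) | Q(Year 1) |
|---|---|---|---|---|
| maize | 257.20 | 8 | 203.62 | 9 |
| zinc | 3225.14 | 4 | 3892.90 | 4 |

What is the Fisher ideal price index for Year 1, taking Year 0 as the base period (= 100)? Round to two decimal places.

Laspeyres component (base-period weights):
ΣP(Year 1)Q(Year 0) = 203.62×8 + 3892.90×4 = 1628.96 + 15571.6 = 17200.56
ΣP(Year 0)Q(Year 0) = 257.20×8 + 3225.14×4 = 2057.6 + 12900.56 = 14958.16
L = 17200.56 / 14958.16 × 100 = 114.9911
Paasche component (current-period weights):
ΣP(Year 1)Q(Year 1) = 203.62×9 + 3892.90×4 = 1832.58 + 15571.6 = 17404.18
ΣP(Year 0)Q(Year 1) = 257.20×9 + 3225.14×4 = 2314.8 + 12900.56 = 15215.36
P = 17404.18 / 15215.36 × 100 = 114.3856
Fisher = √(L × P) = √(114.9911 × 114.3856) = 114.6880

114.69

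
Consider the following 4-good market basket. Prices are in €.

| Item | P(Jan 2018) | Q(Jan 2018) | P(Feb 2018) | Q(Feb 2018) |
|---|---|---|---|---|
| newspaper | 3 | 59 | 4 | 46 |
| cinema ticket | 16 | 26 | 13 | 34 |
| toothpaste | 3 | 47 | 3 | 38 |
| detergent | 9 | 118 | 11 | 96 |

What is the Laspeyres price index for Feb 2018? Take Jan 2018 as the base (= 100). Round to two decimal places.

Laspeyres price index uses base-period quantities as weights.
ΣP(Feb 2018)·Q(Jan 2018) = 4×59 + 13×26 + 3×47 + 11×118 = 236 + 338 + 141 + 1298 = 2013
ΣP(Jan 2018)·Q(Jan 2018) = 3×59 + 16×26 + 3×47 + 9×118 = 177 + 416 + 141 + 1062 = 1796
Index = 2013 / 1796 × 100 = 112.0824

112.08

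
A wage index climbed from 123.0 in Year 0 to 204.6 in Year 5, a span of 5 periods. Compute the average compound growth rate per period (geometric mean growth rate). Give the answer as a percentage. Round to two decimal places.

Growth factor = (204.6/123.0)^(1/5) = (1.663415)^(1/5) = 1.107134
Growth rate = 1.107134 − 1 = 0.107134 = 10.7134%

10.71%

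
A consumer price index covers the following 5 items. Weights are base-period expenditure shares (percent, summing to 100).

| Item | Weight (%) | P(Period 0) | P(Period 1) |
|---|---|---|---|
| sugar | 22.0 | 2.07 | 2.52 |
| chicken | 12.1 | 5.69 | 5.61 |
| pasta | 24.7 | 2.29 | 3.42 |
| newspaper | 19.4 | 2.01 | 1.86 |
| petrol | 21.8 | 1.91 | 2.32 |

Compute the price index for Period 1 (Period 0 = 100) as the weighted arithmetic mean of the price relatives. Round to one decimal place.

sugar: 22.0 × (2.52/2.07) = 22.0 × 1.217391 = 26.7826
chicken: 12.1 × (5.61/5.69) = 12.1 × 0.985940 = 11.9299
pasta: 24.7 × (3.42/2.29) = 24.7 × 1.493450 = 36.8882
newspaper: 19.4 × (1.86/2.01) = 19.4 × 0.925373 = 17.9522
petrol: 21.8 × (2.32/1.91) = 21.8 × 1.214660 = 26.4796
Index = Σ wᵢ·(p₁ᵢ/p₀ᵢ) = 26.7826 + 11.9299 + 36.8882 + 17.9522 + 26.4796 = 120.0325

120.0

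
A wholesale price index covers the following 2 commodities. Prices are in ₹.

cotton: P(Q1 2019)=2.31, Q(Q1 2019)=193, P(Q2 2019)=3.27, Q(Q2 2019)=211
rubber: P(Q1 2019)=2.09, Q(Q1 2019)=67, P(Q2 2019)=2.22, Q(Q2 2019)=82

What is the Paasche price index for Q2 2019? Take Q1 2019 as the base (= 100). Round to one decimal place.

Paasche price index uses current-period quantities as weights.
ΣP(Q2 2019)·Q(Q2 2019) = 3.27×211 + 2.22×82 = 689.97 + 182.04 = 872.01
ΣP(Q1 2019)·Q(Q2 2019) = 2.31×211 + 2.09×82 = 487.41 + 171.38 = 658.79
Index = 872.01 / 658.79 × 100 = 132.3654

132.4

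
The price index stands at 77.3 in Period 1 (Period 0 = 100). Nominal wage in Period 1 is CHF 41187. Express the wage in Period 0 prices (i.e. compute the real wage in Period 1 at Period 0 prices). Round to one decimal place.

53282.0

Real = Nominal ÷ (Index/100) = 41187 ÷ (77.3/100)
     = 41187 ÷ 0.773 = 53282.0181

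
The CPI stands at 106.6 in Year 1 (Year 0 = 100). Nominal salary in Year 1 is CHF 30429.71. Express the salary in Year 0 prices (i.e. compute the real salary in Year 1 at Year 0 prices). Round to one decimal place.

Real = Nominal ÷ (Index/100) = 30429.71 ÷ (106.6/100)
     = 30429.71 ÷ 1.066 = 28545.6942

28545.7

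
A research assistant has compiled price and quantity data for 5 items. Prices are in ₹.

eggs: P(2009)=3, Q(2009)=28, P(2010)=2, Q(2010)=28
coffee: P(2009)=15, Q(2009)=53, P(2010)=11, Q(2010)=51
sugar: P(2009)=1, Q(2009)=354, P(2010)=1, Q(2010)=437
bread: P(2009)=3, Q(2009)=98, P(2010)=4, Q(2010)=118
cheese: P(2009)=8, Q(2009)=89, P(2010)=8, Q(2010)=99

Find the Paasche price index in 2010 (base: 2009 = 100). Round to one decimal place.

Paasche price index uses current-period quantities as weights.
ΣP(2010)·Q(2010) = 2×28 + 11×51 + 1×437 + 4×118 + 8×99 = 56 + 561 + 437 + 472 + 792 = 2318
ΣP(2009)·Q(2010) = 3×28 + 15×51 + 1×437 + 3×118 + 8×99 = 84 + 765 + 437 + 354 + 792 = 2432
Index = 2318 / 2432 × 100 = 95.3125

95.3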